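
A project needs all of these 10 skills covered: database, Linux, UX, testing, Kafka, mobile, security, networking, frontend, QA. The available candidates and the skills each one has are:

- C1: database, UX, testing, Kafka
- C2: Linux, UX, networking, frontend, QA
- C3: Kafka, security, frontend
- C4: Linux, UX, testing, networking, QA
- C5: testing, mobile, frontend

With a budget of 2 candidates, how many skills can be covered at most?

8

Choosing C1, C2 covers {database, Linux, UX, testing, Kafka, networking, frontend, QA} — 8 skills.
No choice of 2 candidates does better; here mobile, security are left uncovered.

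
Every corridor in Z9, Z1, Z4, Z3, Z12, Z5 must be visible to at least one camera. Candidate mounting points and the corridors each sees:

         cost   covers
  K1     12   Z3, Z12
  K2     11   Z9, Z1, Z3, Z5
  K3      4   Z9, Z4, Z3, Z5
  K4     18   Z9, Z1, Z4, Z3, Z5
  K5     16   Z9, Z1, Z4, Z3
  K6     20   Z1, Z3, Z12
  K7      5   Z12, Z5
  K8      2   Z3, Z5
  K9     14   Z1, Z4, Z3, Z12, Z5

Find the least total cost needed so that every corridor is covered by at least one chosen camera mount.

K3, K9 cover every corridor at cost 4 + 14 = 18.
Any cover uses at least 2 camera mounts; among all covering selections none totals below 18.
Greedy by coverage-per-cost would pick K3, K7, K2 for 20 — worse than the optimum 18.

18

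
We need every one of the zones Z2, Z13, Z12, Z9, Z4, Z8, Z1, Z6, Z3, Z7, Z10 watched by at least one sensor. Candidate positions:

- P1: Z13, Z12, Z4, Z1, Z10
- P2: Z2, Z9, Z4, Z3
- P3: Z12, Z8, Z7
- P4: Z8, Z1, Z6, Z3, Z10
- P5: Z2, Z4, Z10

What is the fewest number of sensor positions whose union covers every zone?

P1, P2, P3, P4 together cover {Z2, Z13, Z12, Z9, Z4, Z8, Z1, Z6, Z3, Z7, Z10} — every zone.
No 3 of the 5 sensor positions cover everything (all 10 triples fall short), so 4 is minimum.

4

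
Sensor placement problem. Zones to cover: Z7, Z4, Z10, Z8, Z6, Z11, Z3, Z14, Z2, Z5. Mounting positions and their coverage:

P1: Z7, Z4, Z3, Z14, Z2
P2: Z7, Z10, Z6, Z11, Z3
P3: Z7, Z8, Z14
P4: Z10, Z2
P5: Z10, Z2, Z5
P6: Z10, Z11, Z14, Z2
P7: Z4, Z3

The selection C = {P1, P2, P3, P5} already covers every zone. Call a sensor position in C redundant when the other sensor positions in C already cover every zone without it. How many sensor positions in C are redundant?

0

Drop P1: Z4 uncovered — not redundant.
Drop P2: Z6, Z11 uncovered — not redundant.
Drop P3: Z8 uncovered — not redundant.
Drop P5: Z5 uncovered — not redundant.
None of the sensor positions in C is redundant.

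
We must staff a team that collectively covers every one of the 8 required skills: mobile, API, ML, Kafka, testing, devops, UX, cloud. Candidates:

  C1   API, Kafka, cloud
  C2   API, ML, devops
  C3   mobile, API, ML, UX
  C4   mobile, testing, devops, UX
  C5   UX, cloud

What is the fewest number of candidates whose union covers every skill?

3

C1, C2, C4 together cover {mobile, API, ML, Kafka, testing, devops, UX, cloud} — every skill.
No 2 of the 5 candidates cover everything (all 10 pairs fall short), so 3 is minimum.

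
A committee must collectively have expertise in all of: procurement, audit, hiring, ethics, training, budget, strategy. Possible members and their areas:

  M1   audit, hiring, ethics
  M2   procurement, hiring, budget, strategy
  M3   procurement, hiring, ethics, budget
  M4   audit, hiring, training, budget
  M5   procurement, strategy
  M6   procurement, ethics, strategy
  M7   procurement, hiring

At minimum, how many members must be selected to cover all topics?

M4, M6 together cover {procurement, audit, hiring, ethics, training, budget, strategy} — every topic.
No single member contains all 7 topics, so 2 is optimal.
Greedy (largest uncovered first) would take M2, M1, M4 — 3 members — but 2 suffice.

2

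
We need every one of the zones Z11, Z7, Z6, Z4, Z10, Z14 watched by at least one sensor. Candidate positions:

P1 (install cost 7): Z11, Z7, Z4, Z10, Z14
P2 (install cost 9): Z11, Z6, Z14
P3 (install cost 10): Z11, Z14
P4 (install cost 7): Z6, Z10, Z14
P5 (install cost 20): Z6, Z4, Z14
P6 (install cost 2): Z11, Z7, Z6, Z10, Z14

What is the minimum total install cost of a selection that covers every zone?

9

P1, P6 cover every zone at install cost 7 + 2 = 9.
Any cover uses at least 2 sensor positions; among all covering selections none totals below 9.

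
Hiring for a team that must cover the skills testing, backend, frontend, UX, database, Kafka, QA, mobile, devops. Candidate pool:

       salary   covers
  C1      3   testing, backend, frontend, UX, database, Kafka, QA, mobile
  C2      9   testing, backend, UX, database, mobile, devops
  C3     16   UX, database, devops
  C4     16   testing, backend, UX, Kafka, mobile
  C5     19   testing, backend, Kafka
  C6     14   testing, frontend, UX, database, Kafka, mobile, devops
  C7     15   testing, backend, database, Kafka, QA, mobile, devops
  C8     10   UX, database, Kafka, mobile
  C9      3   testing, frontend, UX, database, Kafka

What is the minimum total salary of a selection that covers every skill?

C1, C2 cover every skill at salary 3 + 9 = 12.
Any cover uses at least 2 candidates; among all covering selections none totals below 12.

12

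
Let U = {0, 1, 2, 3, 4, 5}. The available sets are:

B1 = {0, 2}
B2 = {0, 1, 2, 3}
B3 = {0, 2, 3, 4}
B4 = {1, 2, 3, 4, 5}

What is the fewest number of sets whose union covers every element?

2

B1, B4 together cover {0, 1, 2, 3, 4, 5} — every element.
No single set contains all 6 elements, so 2 is optimal.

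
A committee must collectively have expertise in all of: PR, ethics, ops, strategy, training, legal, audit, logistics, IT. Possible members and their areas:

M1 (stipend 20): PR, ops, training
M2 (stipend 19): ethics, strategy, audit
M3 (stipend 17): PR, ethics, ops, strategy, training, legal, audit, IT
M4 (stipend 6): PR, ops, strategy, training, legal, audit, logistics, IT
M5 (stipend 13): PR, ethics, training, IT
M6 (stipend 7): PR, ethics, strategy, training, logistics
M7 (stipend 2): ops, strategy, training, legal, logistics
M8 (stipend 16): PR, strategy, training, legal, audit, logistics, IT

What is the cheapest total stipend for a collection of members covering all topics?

13

M4, M6 cover every topic at stipend 6 + 7 = 13.
Any cover uses at least 2 members; among all covering selections none totals below 13.
Greedy by coverage-per-stipend would pick M7, M4, M6 for 15 — worse than the optimum 13.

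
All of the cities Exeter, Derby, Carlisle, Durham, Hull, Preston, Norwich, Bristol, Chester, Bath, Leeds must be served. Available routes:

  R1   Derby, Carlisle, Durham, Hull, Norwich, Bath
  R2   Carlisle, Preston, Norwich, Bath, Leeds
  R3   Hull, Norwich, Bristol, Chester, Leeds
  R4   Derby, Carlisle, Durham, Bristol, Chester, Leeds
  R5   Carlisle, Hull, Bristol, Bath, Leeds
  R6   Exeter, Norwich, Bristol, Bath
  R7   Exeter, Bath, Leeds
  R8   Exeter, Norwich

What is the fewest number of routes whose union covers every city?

R1, R2, R3, R6 together cover {Exeter, Derby, Carlisle, Durham, Hull, Preston, Norwich, Bristol, Chester, Bath, Leeds} — every city.
No 3 of the 8 routes cover everything (all 56 triples fall short), so 4 is minimum.

4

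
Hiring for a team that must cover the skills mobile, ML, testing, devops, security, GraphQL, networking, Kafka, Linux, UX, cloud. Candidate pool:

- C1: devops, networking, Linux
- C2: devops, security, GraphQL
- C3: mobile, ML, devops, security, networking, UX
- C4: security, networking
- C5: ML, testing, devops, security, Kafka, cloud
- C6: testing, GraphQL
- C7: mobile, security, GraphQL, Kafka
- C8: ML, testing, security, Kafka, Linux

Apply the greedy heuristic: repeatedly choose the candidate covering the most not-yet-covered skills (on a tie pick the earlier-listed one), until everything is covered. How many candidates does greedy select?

4

Pick 1: C3 covers 6 new skills (mobile, ML, devops, security, networking, UX).
Pick 2: C5 covers 3 new skills (testing, Kafka, cloud).
Pick 3: C1 covers 1 new skills (Linux).
Pick 4: C2 covers 1 new skills (GraphQL).
Greedy uses 4 candidates.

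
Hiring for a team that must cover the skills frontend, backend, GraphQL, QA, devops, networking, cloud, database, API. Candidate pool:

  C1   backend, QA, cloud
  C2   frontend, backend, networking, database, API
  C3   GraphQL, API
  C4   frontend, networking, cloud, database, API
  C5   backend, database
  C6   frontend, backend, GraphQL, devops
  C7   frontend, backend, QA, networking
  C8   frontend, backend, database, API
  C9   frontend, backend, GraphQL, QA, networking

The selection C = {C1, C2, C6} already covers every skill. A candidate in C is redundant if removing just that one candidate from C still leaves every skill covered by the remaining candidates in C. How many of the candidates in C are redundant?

Drop C1: QA, cloud uncovered — not redundant.
Drop C2: networking, database, API uncovered — not redundant.
Drop C6: GraphQL, devops uncovered — not redundant.
None of the candidates in C is redundant.

0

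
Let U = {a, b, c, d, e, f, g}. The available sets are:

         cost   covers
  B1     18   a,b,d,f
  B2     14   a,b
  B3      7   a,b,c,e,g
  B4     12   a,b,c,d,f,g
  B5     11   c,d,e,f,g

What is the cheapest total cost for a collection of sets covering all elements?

B3, B5 cover every element at cost 7 + 11 = 18.
Any cover uses at least 2 sets; among all covering selections none totals below 18.

18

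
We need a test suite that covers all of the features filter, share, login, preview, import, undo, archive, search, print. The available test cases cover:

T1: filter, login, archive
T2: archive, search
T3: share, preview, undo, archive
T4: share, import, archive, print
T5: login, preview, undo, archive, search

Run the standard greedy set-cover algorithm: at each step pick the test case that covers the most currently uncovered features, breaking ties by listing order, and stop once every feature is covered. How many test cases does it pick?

3

Pick 1: T5 covers 5 new features (login, preview, undo, archive, search).
Pick 2: T4 covers 3 new features (share, import, print).
Pick 3: T1 covers 1 new features (filter).
Greedy uses 3 test cases.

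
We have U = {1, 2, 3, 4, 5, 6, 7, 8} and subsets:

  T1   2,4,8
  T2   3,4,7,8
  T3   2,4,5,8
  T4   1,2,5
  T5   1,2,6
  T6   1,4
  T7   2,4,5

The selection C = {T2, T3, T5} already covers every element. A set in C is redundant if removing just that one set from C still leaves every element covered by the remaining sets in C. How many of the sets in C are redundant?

Drop T2: 3, 7 uncovered — not redundant.
Drop T3: 5 uncovered — not redundant.
Drop T5: 1, 6 uncovered — not redundant.
None of the sets in C is redundant.

0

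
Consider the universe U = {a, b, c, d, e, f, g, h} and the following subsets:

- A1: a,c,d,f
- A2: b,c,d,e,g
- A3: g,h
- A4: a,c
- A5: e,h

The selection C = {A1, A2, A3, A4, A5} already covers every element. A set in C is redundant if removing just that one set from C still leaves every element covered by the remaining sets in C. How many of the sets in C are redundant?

Drop A1: f uncovered — not redundant.
Drop A2: b uncovered — not redundant.
Drop A3: the rest still cover every element — redundant.
Drop A4: the rest still cover every element — redundant.
Drop A5: the rest still cover every element — redundant.
3 redundant: A3, A4, A5.

3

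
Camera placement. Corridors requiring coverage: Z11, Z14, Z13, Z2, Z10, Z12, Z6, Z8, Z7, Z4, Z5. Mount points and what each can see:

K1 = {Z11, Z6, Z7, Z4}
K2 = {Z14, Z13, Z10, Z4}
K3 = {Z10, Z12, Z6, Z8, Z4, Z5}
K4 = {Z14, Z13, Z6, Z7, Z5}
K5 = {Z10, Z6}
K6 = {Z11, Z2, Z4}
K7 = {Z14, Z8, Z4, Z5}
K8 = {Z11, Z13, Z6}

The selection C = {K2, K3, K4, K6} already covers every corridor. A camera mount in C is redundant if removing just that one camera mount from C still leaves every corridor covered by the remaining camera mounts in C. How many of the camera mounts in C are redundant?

1

Drop K2: the rest still cover every corridor — redundant.
Drop K3: Z12, Z8 uncovered — not redundant.
Drop K4: Z7 uncovered — not redundant.
Drop K6: Z11, Z2 uncovered — not redundant.
1 redundant: K2.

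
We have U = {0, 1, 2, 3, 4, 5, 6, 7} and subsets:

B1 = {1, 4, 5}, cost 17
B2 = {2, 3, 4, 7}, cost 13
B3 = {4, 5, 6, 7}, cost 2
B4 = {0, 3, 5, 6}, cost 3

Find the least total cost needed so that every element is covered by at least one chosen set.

B1, B2, B4 cover every element at cost 17 + 13 + 3 = 33.
Any cover uses at least 3 sets; among all covering selections none totals below 33.
Greedy by coverage-per-cost would pick B3, B4, B2, B1 for 35 — worse than the optimum 33.

33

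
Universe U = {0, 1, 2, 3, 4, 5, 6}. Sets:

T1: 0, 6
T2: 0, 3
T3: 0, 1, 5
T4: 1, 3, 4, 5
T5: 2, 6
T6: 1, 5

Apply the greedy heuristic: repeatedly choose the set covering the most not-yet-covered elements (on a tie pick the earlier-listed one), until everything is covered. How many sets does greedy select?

Pick 1: T4 covers 4 new elements (1, 3, 4, 5).
Pick 2: T1 covers 2 new elements (0, 6).
Pick 3: T5 covers 1 new elements (2).
Greedy uses 3 sets.

3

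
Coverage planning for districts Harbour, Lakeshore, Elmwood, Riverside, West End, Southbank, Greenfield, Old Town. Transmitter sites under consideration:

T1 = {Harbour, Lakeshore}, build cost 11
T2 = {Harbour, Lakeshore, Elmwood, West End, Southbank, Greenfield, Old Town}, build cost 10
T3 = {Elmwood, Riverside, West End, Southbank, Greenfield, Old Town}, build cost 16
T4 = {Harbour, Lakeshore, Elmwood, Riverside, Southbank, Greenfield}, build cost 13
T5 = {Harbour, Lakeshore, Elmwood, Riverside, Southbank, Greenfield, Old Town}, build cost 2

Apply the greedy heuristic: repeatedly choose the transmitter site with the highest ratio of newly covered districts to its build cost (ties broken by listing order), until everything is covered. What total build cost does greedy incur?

12

Pick 1: T5 adds 7 new (Harbour, Lakeshore, Elmwood, Riverside, Southbank, Greenfield, Old Town) at build cost 2 (ratio 7/2).
Pick 2: T2 adds 1 new (West End) at build cost 10 (ratio 1/10).
Greedy total build cost: 2 + 10 = 12.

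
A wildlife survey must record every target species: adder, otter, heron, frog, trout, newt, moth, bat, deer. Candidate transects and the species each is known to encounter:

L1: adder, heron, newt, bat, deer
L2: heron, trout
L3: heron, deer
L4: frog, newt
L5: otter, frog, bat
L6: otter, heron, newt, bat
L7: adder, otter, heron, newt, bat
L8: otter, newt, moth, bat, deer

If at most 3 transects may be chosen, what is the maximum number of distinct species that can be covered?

8

Choosing L1, L2, L5 covers {adder, otter, heron, frog, trout, newt, bat, deer} — 8 species.
No choice of 3 transects does better; here moth is left uncovered.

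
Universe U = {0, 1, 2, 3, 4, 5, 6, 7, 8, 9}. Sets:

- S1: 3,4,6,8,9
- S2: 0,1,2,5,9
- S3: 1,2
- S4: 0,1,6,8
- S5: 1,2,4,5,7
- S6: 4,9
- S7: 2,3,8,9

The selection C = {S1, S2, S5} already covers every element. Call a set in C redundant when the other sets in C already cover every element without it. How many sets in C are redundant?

0

Drop S1: 3, 6, 8 uncovered — not redundant.
Drop S2: 0 uncovered — not redundant.
Drop S5: 7 uncovered — not redundant.
None of the sets in C is redundant.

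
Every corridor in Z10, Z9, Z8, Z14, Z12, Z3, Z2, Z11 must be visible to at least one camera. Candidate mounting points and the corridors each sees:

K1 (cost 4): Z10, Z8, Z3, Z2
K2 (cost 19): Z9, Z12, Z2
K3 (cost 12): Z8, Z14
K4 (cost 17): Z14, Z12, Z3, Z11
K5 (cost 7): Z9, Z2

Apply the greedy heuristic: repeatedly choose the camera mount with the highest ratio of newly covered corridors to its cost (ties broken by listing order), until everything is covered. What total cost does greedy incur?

28

Pick 1: K1 adds 4 new (Z10, Z8, Z3, Z2) at cost 4 (ratio 4/4).
Pick 2: K4 adds 3 new (Z14, Z12, Z11) at cost 17 (ratio 3/17).
Pick 3: K5 adds 1 new (Z9) at cost 7 (ratio 1/7).
Greedy total cost: 4 + 17 + 7 = 28.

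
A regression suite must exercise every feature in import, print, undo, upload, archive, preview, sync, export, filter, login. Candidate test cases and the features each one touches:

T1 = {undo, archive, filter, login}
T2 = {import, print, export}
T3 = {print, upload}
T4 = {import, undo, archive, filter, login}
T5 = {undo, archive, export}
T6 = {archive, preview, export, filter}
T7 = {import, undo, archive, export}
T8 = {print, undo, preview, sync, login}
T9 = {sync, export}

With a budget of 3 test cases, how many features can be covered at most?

9

Choosing T1, T2, T8 covers {import, print, undo, archive, preview, sync, export, filter, login} — 9 features.
No choice of 3 test cases does better; here upload is left uncovered.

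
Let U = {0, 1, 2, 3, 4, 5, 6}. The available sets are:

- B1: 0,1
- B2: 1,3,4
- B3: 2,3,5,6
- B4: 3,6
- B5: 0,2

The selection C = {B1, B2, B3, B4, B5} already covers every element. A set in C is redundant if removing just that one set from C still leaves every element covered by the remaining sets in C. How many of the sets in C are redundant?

Drop B1: the rest still cover every element — redundant.
Drop B2: 4 uncovered — not redundant.
Drop B3: 5 uncovered — not redundant.
Drop B4: the rest still cover every element — redundant.
Drop B5: the rest still cover every element — redundant.
3 redundant: B1, B4, B5.

3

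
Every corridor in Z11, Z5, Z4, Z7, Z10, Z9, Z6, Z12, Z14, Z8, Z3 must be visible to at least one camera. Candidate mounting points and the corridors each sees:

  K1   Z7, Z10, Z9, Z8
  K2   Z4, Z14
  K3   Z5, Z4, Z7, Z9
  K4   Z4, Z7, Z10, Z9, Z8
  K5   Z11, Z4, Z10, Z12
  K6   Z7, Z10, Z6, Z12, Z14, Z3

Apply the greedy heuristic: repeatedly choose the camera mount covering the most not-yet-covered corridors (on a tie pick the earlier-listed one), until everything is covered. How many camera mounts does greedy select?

4

Pick 1: K6 covers 6 new corridors (Z7, Z10, Z6, Z12, Z14, Z3).
Pick 2: K3 covers 3 new corridors (Z5, Z4, Z9).
Pick 3: K1 covers 1 new corridors (Z8).
Pick 4: K5 covers 1 new corridors (Z11).
Greedy uses 4 camera mounts.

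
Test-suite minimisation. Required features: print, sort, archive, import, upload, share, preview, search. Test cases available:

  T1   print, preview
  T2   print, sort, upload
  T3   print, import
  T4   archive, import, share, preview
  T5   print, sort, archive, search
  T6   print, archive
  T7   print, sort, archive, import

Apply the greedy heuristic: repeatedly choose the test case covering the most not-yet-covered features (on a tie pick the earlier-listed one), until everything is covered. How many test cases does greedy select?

3

Pick 1: T4 covers 4 new features (archive, import, share, preview).
Pick 2: T2 covers 3 new features (print, sort, upload).
Pick 3: T5 covers 1 new features (search).
Greedy uses 3 test cases.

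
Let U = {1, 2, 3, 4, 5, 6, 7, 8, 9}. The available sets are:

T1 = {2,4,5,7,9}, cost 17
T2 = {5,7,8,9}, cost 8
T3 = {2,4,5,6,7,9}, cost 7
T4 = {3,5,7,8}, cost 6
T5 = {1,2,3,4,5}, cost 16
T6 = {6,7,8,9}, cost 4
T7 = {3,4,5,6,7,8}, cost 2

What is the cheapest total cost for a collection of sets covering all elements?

T5, T6 cover every element at cost 16 + 4 = 20.
Any cover uses at least 2 sets; among all covering selections none totals below 20.

20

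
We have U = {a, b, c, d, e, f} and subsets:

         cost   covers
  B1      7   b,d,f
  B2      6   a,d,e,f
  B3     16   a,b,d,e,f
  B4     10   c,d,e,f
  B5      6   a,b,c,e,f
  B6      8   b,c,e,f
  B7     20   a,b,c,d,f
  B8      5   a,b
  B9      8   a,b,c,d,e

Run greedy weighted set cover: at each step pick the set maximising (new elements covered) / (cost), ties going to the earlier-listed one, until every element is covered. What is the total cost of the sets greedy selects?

Pick 1: B5 adds 5 new (a, b, c, e, f) at cost 6 (ratio 5/6).
Pick 2: B2 adds 1 new (d) at cost 6 (ratio 1/6).
Greedy total cost: 6 + 6 = 12.

12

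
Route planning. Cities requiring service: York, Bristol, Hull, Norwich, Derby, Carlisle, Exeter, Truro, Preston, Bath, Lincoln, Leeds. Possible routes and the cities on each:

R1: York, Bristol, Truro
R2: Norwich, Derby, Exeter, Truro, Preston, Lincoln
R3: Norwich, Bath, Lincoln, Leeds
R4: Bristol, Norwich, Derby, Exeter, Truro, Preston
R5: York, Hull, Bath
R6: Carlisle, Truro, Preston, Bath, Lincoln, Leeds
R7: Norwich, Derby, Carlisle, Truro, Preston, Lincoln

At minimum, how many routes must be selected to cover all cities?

3

R4, R5, R6 together cover {York, Bristol, Hull, Norwich, Derby, Carlisle, Exeter, Truro, Preston, Bath, Lincoln, Leeds} — every city.
No 2 of the 7 routes cover everything (all 21 pairs fall short), so 3 is minimum.
Greedy (largest uncovered first) would take R2, R5, R6, R1 — 4 routes — but 3 suffice.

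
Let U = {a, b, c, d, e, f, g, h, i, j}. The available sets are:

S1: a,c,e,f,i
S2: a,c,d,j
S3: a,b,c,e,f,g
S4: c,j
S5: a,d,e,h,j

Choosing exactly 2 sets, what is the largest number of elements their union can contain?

Choosing S3, S5 covers {a, b, c, d, e, f, g, h, j} — 9 elements.
No choice of 2 sets does better; here i is left uncovered.

9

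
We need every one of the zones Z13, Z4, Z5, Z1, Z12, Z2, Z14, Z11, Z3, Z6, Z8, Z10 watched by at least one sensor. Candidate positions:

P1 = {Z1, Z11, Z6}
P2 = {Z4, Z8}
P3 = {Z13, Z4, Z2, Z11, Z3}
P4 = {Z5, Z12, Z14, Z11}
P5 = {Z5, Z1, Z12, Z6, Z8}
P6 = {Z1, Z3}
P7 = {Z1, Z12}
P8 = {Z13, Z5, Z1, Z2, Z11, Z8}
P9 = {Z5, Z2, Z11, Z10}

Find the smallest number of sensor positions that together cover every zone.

P3, P4, P5, P9 together cover {Z13, Z4, Z5, Z1, Z12, Z2, Z14, Z11, Z3, Z6, Z8, Z10} — every zone.
No 3 of the 9 sensor positions cover everything (all 84 triples fall short), so 4 is minimum.

4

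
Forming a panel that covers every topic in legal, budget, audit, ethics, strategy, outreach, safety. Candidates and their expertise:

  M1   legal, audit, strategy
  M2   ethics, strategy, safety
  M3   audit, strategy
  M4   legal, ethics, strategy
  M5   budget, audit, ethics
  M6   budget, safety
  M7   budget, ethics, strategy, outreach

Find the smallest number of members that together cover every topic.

M1, M2, M7 together cover {legal, budget, audit, ethics, strategy, outreach, safety} — every topic.
No 2 of the 7 members cover everything (all 21 pairs fall short), so 3 is minimum.

3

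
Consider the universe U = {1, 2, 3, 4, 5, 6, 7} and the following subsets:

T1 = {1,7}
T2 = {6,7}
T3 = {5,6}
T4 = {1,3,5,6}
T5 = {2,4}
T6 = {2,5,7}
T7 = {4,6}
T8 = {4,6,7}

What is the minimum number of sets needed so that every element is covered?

T1, T4, T5 together cover {1, 2, 3, 4, 5, 6, 7} — every element.
No 2 of the 8 sets cover everything (all 28 pairs fall short), so 3 is minimum.

3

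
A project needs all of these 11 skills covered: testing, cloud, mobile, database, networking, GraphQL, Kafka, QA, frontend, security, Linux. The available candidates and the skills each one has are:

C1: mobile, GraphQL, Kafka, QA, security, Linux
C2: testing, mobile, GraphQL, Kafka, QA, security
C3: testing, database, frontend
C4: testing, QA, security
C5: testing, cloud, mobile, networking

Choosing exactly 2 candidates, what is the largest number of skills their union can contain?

Choosing C1, C3 covers {testing, mobile, database, GraphQL, Kafka, QA, frontend, security, Linux} — 9 skills.
No choice of 2 candidates does better; here cloud, networking are left uncovered.

9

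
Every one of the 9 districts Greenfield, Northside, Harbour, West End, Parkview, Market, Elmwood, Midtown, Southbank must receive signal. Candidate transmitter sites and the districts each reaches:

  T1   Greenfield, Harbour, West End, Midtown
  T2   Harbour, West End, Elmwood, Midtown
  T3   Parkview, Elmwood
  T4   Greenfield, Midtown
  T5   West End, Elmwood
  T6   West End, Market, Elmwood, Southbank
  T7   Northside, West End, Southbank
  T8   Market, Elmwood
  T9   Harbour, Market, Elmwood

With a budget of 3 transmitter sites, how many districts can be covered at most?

Choosing T1, T3, T6 covers {Greenfield, Harbour, West End, Parkview, Market, Elmwood, Midtown, Southbank} — 8 districts.
No choice of 3 transmitter sites does better; here Northside is left uncovered.

8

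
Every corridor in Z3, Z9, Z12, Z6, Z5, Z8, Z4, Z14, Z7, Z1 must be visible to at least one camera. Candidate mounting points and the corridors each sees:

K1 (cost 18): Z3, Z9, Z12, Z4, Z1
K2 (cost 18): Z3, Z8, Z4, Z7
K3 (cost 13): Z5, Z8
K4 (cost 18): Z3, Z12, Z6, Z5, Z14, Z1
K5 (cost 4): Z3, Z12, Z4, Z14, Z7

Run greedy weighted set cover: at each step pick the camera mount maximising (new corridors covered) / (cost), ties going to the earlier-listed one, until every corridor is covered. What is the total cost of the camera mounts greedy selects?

Pick 1: K5 adds 5 new (Z3, Z12, Z4, Z14, Z7) at cost 4 (ratio 5/4).
Pick 2: K4 adds 3 new (Z6, Z5, Z1) at cost 18 (ratio 3/18).
Pick 3: K3 adds 1 new (Z8) at cost 13 (ratio 1/13).
Pick 4: K1 adds 1 new (Z9) at cost 18 (ratio 1/18).
Greedy total cost: 4 + 18 + 13 + 18 = 53.

53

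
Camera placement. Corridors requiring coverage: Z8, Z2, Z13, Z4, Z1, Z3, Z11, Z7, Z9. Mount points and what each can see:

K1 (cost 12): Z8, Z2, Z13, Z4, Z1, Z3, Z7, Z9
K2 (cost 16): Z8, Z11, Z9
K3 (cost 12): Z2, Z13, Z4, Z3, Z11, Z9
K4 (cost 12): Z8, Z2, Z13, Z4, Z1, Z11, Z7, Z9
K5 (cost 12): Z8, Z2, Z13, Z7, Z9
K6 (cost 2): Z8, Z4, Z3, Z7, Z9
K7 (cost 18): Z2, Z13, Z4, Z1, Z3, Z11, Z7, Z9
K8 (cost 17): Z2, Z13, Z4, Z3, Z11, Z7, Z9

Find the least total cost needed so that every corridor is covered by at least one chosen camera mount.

K4, K6 cover every corridor at cost 12 + 2 = 14.
Any cover uses at least 2 camera mounts; among all covering selections none totals below 14.

14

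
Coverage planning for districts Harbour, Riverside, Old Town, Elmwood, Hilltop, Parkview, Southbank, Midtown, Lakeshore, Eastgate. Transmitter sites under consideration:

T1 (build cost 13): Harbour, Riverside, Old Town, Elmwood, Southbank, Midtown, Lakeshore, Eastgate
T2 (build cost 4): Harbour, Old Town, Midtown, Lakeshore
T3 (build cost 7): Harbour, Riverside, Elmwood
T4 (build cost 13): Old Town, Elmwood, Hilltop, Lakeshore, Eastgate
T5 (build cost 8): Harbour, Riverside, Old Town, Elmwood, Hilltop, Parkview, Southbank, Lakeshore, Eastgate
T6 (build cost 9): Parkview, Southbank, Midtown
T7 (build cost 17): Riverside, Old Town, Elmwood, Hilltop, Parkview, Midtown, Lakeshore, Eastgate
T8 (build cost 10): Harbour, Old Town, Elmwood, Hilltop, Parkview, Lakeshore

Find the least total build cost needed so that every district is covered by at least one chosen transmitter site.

12

T2, T5 cover every district at build cost 4 + 8 = 12.
Any cover uses at least 2 transmitter sites; among all covering selections none totals below 12.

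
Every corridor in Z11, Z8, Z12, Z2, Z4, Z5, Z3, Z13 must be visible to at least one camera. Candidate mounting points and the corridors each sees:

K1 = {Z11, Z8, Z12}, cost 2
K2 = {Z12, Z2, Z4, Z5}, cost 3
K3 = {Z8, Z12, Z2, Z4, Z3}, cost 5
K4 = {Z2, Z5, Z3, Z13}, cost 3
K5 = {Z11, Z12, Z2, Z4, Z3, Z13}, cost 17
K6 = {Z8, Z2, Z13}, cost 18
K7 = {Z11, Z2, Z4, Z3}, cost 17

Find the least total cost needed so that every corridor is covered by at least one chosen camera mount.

8

K1, K2, K4 cover every corridor at cost 2 + 3 + 3 = 8.
Any cover uses at least 3 camera mounts; among all covering selections none totals below 8.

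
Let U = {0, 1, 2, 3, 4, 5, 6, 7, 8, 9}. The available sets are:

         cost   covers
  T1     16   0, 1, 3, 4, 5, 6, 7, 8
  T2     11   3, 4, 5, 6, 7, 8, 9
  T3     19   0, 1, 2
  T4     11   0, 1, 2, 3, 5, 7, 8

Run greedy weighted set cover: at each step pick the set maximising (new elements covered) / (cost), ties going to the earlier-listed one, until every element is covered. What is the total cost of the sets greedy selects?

Pick 1: T2 adds 7 new (3, 4, 5, 6, 7, 8, 9) at cost 11 (ratio 7/11).
Pick 2: T4 adds 3 new (0, 1, 2) at cost 11 (ratio 3/11).
Greedy total cost: 11 + 11 = 22.

22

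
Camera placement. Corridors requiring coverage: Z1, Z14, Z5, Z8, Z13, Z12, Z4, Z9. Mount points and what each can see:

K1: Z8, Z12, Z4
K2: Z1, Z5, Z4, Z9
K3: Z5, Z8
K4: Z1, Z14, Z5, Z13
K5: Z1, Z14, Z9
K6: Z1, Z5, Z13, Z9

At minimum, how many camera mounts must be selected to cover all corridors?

K1, K2, K4 together cover {Z1, Z14, Z5, Z8, Z13, Z12, Z4, Z9} — every corridor.
No 2 of the 6 camera mounts cover everything (all 15 pairs fall short), so 3 is minimum.

3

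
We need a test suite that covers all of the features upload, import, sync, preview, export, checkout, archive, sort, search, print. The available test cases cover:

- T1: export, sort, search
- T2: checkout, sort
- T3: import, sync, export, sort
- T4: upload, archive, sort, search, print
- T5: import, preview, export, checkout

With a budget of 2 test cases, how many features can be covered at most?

Choosing T4, T5 covers {upload, import, preview, export, checkout, archive, sort, search, print} — 9 features.
No choice of 2 test cases does better; here sync is left uncovered.

9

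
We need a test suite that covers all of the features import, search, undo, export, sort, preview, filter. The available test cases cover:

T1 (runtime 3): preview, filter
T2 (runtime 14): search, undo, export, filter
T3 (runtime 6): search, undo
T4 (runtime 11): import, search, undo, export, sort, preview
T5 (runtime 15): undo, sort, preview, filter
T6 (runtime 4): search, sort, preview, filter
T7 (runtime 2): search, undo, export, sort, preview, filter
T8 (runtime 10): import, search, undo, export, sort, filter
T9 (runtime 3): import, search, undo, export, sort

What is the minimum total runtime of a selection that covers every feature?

5

T7, T9 cover every feature at runtime 2 + 3 = 5.
Any cover uses at least 2 test cases; among all covering selections none totals below 5.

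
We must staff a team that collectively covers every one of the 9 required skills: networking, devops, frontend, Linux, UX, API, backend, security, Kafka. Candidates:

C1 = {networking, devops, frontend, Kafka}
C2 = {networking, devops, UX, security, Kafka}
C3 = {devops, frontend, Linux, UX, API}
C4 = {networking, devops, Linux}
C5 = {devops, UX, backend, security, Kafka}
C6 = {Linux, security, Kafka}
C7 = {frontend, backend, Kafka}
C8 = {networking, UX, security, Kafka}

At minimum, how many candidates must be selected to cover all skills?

C1, C3, C5 together cover {networking, devops, frontend, Linux, UX, API, backend, security, Kafka} — every skill.
No 2 of the 8 candidates cover everything (all 28 pairs fall short), so 3 is minimum.

3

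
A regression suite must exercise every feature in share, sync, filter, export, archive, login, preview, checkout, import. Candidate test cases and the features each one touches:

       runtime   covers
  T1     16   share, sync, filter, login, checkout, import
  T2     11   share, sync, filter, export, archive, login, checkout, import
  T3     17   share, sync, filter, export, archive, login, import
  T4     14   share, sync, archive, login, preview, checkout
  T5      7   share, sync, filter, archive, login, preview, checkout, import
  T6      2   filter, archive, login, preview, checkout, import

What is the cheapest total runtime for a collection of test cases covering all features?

13

T2, T6 cover every feature at runtime 11 + 2 = 13.
Any cover uses at least 2 test cases; among all covering selections none totals below 13.
Greedy by coverage-per-runtime would pick T6, T5, T2 for 20 — worse than the optimum 13.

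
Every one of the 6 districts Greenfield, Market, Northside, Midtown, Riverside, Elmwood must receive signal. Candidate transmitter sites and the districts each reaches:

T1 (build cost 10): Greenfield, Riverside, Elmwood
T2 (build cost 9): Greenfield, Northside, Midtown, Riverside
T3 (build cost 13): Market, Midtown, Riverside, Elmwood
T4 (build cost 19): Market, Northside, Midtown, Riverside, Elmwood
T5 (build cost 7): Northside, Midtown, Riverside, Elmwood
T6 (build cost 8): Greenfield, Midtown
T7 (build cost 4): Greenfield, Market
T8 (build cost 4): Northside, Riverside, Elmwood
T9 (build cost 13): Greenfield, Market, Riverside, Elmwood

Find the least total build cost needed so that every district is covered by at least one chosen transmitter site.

11

T5, T7 cover every district at build cost 7 + 4 = 11.
Any cover uses at least 2 transmitter sites; among all covering selections none totals below 11.
Greedy by coverage-per-build cost would pick T8, T7, T5 for 15 — worse than the optimum 11.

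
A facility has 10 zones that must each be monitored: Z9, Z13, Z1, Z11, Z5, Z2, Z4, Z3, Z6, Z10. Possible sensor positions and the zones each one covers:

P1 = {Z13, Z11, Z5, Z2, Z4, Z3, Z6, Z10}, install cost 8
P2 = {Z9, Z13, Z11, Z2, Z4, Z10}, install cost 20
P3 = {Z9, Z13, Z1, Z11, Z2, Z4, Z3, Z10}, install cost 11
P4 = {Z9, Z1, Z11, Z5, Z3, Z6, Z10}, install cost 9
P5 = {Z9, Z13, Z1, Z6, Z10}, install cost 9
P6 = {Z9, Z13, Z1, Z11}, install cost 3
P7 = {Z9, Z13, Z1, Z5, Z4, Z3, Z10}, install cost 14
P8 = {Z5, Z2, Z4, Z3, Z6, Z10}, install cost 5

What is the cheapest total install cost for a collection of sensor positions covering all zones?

8

P6, P8 cover every zone at install cost 3 + 5 = 8.
Any cover uses at least 2 sensor positions; among all covering selections none totals below 8.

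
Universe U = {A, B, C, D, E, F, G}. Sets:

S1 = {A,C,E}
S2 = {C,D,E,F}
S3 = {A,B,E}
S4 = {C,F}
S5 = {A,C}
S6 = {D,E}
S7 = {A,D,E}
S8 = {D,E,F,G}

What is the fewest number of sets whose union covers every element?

3

S1, S3, S8 together cover {A, B, C, D, E, F, G} — every element.
No 2 of the 8 sets cover everything (all 28 pairs fall short), so 3 is minimum.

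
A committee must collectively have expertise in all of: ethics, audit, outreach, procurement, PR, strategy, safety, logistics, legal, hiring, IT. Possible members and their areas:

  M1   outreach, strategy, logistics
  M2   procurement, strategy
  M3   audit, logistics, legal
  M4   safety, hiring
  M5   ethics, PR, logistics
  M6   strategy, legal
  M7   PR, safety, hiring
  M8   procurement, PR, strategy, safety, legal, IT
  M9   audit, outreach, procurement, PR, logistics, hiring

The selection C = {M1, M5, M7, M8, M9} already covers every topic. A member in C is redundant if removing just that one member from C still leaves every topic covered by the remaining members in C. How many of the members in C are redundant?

Drop M1: the rest still cover every topic — redundant.
Drop M5: ethics uncovered — not redundant.
Drop M7: the rest still cover every topic — redundant.
Drop M8: legal, IT uncovered — not redundant.
Drop M9: audit uncovered — not redundant.
2 redundant: M1, M7.

2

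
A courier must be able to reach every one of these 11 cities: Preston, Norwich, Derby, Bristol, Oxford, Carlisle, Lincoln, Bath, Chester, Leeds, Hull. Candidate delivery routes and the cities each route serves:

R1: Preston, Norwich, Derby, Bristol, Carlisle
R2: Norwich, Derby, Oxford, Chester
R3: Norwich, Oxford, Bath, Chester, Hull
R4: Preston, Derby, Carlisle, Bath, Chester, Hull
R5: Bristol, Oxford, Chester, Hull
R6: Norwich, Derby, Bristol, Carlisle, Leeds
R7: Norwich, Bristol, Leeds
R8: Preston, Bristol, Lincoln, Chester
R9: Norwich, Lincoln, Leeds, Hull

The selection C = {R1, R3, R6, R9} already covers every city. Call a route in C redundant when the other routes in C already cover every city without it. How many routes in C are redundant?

Drop R1: Preston uncovered — not redundant.
Drop R3: Oxford, Bath, Chester uncovered — not redundant.
Drop R6: the rest still cover every city — redundant.
Drop R9: Lincoln uncovered — not redundant.
1 redundant: R6.

1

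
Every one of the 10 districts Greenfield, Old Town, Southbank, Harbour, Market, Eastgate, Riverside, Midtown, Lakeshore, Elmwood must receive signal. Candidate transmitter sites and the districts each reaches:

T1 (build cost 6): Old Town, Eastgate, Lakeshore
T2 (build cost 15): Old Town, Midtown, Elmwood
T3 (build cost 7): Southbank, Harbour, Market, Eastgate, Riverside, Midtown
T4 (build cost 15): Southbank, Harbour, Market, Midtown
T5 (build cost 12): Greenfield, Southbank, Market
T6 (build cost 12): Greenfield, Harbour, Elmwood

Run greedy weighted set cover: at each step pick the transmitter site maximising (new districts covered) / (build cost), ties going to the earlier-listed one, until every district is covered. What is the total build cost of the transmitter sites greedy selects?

Pick 1: T3 adds 6 new (Southbank, Harbour, Market, Eastgate, Riverside, Midtown) at build cost 7 (ratio 6/7).
Pick 2: T1 adds 2 new (Old Town, Lakeshore) at build cost 6 (ratio 2/6).
Pick 3: T6 adds 2 new (Greenfield, Elmwood) at build cost 12 (ratio 2/12).
Greedy total build cost: 7 + 6 + 12 = 25.

25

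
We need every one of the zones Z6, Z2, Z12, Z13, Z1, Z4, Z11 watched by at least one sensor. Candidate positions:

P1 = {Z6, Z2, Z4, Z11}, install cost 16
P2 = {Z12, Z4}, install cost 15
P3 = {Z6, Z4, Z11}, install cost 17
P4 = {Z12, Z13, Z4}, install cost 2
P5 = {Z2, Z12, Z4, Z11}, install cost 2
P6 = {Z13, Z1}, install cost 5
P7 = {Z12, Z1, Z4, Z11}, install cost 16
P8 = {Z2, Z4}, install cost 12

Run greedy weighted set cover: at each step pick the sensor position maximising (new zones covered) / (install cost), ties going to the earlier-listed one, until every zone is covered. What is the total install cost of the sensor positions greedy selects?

25

Pick 1: P5 adds 4 new (Z2, Z12, Z4, Z11) at install cost 2 (ratio 4/2).
Pick 2: P4 adds 1 new (Z13) at install cost 2 (ratio 1/2).
Pick 3: P6 adds 1 new (Z1) at install cost 5 (ratio 1/5).
Pick 4: P1 adds 1 new (Z6) at install cost 16 (ratio 1/16).
Greedy total install cost: 2 + 2 + 5 + 16 = 25. (The true optimum is 23, so greedy overshoots here.)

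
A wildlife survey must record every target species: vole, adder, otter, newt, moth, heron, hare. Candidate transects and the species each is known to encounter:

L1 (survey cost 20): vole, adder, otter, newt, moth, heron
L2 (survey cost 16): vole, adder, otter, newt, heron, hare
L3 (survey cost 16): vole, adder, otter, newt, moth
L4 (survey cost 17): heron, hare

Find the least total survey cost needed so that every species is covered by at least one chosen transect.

L2, L3 cover every species at survey cost 16 + 16 = 32.
Any cover uses at least 2 transects; among all covering selections none totals below 32.

32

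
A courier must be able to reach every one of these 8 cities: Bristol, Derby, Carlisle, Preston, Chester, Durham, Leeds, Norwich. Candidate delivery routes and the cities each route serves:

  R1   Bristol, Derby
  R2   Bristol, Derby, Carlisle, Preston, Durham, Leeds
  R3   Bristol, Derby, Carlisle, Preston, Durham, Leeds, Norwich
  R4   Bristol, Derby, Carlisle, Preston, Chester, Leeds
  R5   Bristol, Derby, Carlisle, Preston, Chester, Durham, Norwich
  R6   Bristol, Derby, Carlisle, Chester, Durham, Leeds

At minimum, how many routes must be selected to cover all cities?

2

R2, R5 together cover {Bristol, Derby, Carlisle, Preston, Chester, Durham, Leeds, Norwich} — every city.
No single route contains all 8 cities, so 2 is optimal.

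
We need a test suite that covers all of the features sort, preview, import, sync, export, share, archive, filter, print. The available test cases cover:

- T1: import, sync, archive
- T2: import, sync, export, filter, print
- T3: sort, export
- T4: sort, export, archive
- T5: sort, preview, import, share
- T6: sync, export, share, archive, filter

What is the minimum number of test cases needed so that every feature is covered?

3

T1, T2, T5 together cover {sort, preview, import, sync, export, share, archive, filter, print} — every feature.
No 2 of the 6 test cases cover everything (all 15 pairs fall short), so 3 is minimum.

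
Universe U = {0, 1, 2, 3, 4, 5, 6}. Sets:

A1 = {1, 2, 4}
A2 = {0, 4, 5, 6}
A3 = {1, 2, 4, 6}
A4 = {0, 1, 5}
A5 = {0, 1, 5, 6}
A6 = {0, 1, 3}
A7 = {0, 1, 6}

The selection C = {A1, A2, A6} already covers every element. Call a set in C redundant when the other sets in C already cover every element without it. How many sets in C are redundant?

0

Drop A1: 2 uncovered — not redundant.
Drop A2: 5, 6 uncovered — not redundant.
Drop A6: 3 uncovered — not redundant.
None of the sets in C is redundant.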